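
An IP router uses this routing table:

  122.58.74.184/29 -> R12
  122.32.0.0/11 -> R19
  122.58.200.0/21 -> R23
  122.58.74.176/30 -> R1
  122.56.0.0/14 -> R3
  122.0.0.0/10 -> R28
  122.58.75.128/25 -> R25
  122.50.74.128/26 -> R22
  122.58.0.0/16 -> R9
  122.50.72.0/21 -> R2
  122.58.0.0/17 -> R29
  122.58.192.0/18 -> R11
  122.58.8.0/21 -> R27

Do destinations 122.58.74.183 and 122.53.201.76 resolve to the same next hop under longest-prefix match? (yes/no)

122.58.74.183: longest match 122.58.0.0/17 -> R29
122.53.201.76: longest match 122.32.0.0/11 -> R19

no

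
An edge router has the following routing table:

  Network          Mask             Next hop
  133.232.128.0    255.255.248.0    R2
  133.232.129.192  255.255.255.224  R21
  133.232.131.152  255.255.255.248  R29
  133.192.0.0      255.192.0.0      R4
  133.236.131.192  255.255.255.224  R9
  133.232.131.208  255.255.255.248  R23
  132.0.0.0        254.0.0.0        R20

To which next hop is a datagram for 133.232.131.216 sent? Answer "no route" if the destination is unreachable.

R2

Routes whose prefix contains 133.232.131.216:
  132.0.0.0/7 (132.0.0.0 - 133.255.255.255) -> R20
  133.192.0.0/10 (133.192.0.0 - 133.255.255.255) -> R4
  133.232.128.0/21 (133.232.128.0 - 133.232.135.255) -> R2
More-specific entries that do NOT match:
  133.232.131.152/29 (133.232.131.152 - 133.232.131.159) does not contain 133.232.131.216
  133.232.131.208/29 (133.232.131.208 - 133.232.131.215) does not contain 133.232.131.216
  133.232.129.192/27 (133.232.129.192 - 133.232.129.223) does not contain 133.232.131.216
  133.236.131.192/27 (133.236.131.192 - 133.236.131.223) does not contain 133.232.131.216
Longest matching prefix is /21 -> next hop R2.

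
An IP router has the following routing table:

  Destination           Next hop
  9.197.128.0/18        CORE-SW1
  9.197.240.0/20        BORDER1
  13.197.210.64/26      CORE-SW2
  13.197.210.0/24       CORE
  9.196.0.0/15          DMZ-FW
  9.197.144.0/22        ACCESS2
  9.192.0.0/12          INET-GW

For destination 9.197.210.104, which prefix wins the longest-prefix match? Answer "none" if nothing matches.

9.196.0.0/15

Entries matching 9.197.210.104:
  9.192.0.0/12 (9.192.0.0 - 9.207.255.255)
  9.196.0.0/15 (9.196.0.0 - 9.197.255.255)
Most specific is 9.196.0.0/15.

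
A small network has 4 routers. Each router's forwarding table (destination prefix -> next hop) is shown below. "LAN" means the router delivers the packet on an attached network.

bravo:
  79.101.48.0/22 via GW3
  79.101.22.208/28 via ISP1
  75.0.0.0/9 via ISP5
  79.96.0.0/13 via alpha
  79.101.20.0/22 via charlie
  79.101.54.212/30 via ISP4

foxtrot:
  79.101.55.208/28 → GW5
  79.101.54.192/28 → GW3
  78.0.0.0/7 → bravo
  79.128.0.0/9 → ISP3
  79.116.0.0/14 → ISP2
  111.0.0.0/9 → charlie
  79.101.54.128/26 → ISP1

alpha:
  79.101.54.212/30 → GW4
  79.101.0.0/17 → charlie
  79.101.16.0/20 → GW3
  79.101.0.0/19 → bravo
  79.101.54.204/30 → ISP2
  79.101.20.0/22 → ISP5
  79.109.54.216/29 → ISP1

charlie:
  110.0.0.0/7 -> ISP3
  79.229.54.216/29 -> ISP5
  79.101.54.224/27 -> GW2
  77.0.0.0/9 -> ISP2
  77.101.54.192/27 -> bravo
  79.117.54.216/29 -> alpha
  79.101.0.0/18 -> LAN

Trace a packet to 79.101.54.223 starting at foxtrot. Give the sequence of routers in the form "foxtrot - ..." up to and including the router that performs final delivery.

At foxtrot: longest match for 79.101.54.223 is 78.0.0.0/7 -> bravo
At bravo: longest match for 79.101.54.223 is 79.96.0.0/13 -> alpha
At alpha: longest match for 79.101.54.223 is 79.101.0.0/17 -> charlie
At charlie: longest match for 79.101.54.223 is 79.101.0.0/18 -> LAN

foxtrot - bravo - alpha - charlie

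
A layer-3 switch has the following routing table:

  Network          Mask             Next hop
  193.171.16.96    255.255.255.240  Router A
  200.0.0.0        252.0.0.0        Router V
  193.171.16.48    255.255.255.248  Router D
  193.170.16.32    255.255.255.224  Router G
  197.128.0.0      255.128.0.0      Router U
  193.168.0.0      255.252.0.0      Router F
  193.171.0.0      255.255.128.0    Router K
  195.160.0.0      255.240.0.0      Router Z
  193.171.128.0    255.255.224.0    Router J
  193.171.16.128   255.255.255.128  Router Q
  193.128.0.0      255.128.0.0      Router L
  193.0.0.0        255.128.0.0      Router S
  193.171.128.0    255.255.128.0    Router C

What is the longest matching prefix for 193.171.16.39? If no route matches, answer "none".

Entries matching 193.171.16.39:
  193.128.0.0/9 (193.128.0.0 - 193.255.255.255)
  193.168.0.0/14 (193.168.0.0 - 193.171.255.255)
  193.171.0.0/17 (193.171.0.0 - 193.171.127.255)
Most specific is 193.171.0.0/17.

193.171.0.0/17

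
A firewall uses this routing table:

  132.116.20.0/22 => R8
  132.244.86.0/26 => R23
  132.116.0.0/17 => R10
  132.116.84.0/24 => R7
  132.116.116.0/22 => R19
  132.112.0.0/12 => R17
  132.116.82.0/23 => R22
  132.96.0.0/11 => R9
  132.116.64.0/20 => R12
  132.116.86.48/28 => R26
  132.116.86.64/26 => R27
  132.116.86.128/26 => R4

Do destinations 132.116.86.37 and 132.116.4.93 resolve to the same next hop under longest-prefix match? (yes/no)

132.116.86.37: longest match 132.116.0.0/17 -> R10
132.116.4.93: longest match 132.116.0.0/17 -> R10

yes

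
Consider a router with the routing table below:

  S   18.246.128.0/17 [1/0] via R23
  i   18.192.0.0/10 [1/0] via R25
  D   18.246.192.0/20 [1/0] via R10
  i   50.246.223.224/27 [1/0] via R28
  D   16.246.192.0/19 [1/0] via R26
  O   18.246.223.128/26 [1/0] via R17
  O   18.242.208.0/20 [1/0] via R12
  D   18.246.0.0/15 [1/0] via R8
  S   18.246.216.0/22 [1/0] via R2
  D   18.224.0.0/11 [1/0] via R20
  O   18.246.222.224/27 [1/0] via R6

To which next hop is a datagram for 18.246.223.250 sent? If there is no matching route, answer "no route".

Routes whose prefix contains 18.246.223.250:
  18.192.0.0/10 (18.192.0.0 - 18.255.255.255) -> R25
  18.224.0.0/11 (18.224.0.0 - 18.255.255.255) -> R20
  18.246.0.0/15 (18.246.0.0 - 18.247.255.255) -> R8
  18.246.128.0/17 (18.246.128.0 - 18.246.255.255) -> R23
More-specific entries that do NOT match:
  50.246.223.224/27 (50.246.223.224 - 50.246.223.255) does not contain 18.246.223.250
  18.246.222.224/27 (18.246.222.224 - 18.246.222.255) does not contain 18.246.223.250
  18.246.223.128/26 (18.246.223.128 - 18.246.223.191) does not contain 18.246.223.250
  18.246.216.0/22 (18.246.216.0 - 18.246.219.255) does not contain 18.246.223.250
  18.246.192.0/20 (18.246.192.0 - 18.246.207.255) does not contain 18.246.223.250
  18.242.208.0/20 (18.242.208.0 - 18.242.223.255) does not contain 18.246.223.250
  16.246.192.0/19 (16.246.192.0 - 16.246.223.255) does not contain 18.246.223.250
Longest matching prefix is /17 -> next hop R23.

R23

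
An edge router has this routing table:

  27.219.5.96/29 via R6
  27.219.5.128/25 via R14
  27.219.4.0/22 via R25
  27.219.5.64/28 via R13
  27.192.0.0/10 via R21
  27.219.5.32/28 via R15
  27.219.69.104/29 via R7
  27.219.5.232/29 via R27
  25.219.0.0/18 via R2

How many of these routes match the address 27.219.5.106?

2

Prefixes containing 27.219.5.106:
  27.192.0.0/10 (27.192.0.0 - 27.255.255.255)
  27.219.4.0/22 (27.219.4.0 - 27.219.7.255)
Total matching entries: 2.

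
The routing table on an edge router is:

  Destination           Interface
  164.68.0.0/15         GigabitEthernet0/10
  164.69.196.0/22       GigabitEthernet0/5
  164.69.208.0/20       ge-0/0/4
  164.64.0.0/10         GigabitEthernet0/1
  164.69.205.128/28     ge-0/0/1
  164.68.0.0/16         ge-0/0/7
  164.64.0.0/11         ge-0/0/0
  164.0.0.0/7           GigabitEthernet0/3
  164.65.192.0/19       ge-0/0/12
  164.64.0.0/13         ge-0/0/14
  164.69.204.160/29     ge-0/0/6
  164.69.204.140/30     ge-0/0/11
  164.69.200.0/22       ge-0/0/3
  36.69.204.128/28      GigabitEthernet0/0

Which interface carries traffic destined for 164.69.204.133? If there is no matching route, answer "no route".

Routes whose prefix contains 164.69.204.133:
  164.0.0.0/7 (164.0.0.0 - 165.255.255.255) -> GigabitEthernet0/3
  164.64.0.0/10 (164.64.0.0 - 164.127.255.255) -> GigabitEthernet0/1
  164.64.0.0/11 (164.64.0.0 - 164.95.255.255) -> ge-0/0/0
  164.64.0.0/13 (164.64.0.0 - 164.71.255.255) -> ge-0/0/14
  164.68.0.0/15 (164.68.0.0 - 164.69.255.255) -> GigabitEthernet0/10
More-specific entries that do NOT match:
  164.69.204.140/30 (164.69.204.140 - 164.69.204.143) does not contain 164.69.204.133
  164.69.204.160/29 (164.69.204.160 - 164.69.204.167) does not contain 164.69.204.133
  164.69.205.128/28 (164.69.205.128 - 164.69.205.143) does not contain 164.69.204.133
  36.69.204.128/28 (36.69.204.128 - 36.69.204.143) does not contain 164.69.204.133
  164.69.196.0/22 (164.69.196.0 - 164.69.199.255) does not contain 164.69.204.133
  164.69.200.0/22 (164.69.200.0 - 164.69.203.255) does not contain 164.69.204.133
  164.69.208.0/20 (164.69.208.0 - 164.69.223.255) does not contain 164.69.204.133
  164.65.192.0/19 (164.65.192.0 - 164.65.223.255) does not contain 164.69.204.133
  164.68.0.0/16 (164.68.0.0 - 164.68.255.255) does not contain 164.69.204.133
Longest matching prefix is /15 -> interface GigabitEthernet0/10.

GigabitEthernet0/10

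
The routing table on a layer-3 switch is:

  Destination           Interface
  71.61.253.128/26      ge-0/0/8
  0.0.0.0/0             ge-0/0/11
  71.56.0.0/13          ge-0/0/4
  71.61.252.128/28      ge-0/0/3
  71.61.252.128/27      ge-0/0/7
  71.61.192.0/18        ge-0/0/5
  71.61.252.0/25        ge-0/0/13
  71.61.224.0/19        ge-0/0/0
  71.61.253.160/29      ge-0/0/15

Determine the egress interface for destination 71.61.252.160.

ge-0/0/0

Routes whose prefix contains 71.61.252.160:
  0.0.0.0/0 (default, matches everything) -> ge-0/0/11
  71.56.0.0/13 (71.56.0.0 - 71.63.255.255) -> ge-0/0/4
  71.61.192.0/18 (71.61.192.0 - 71.61.255.255) -> ge-0/0/5
  71.61.224.0/19 (71.61.224.0 - 71.61.255.255) -> ge-0/0/0
More-specific entries that do NOT match:
  71.61.253.160/29 (71.61.253.160 - 71.61.253.167) does not contain 71.61.252.160
  71.61.252.128/28 (71.61.252.128 - 71.61.252.143) does not contain 71.61.252.160
  71.61.252.128/27 (71.61.252.128 - 71.61.252.159) does not contain 71.61.252.160
  71.61.253.128/26 (71.61.253.128 - 71.61.253.191) does not contain 71.61.252.160
  71.61.252.0/25 (71.61.252.0 - 71.61.252.127) does not contain 71.61.252.160
Longest matching prefix is /19 -> interface ge-0/0/0.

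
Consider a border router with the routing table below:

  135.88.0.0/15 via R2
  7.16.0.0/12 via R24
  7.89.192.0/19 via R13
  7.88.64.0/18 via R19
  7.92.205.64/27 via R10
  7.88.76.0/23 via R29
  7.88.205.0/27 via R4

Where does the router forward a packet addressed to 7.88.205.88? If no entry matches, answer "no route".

No entry's prefix contains 7.88.205.88; there is no default route.

no route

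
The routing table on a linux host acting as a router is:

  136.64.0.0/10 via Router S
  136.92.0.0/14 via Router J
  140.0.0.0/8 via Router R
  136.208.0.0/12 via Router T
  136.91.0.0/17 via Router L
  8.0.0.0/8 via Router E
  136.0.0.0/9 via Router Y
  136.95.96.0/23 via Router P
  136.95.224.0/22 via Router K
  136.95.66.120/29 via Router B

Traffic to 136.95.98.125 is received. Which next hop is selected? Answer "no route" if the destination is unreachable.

Router J

Routes whose prefix contains 136.95.98.125:
  136.0.0.0/9 (136.0.0.0 - 136.127.255.255) -> Router Y
  136.64.0.0/10 (136.64.0.0 - 136.127.255.255) -> Router S
  136.92.0.0/14 (136.92.0.0 - 136.95.255.255) -> Router J
More-specific entries that do NOT match:
  136.95.66.120/29 (136.95.66.120 - 136.95.66.127) does not contain 136.95.98.125
  136.95.96.0/23 (136.95.96.0 - 136.95.97.255) does not contain 136.95.98.125
  136.95.224.0/22 (136.95.224.0 - 136.95.227.255) does not contain 136.95.98.125
  136.91.0.0/17 (136.91.0.0 - 136.91.127.255) does not contain 136.95.98.125
Longest matching prefix is /14 -> next hop Router J.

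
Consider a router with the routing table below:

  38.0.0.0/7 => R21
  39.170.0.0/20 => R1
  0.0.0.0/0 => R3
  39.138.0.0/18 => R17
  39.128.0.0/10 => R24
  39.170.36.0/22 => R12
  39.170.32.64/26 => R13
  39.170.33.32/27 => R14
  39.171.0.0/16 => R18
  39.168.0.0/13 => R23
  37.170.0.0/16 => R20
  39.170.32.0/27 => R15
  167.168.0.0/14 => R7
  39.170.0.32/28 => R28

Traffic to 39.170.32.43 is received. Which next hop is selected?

Routes whose prefix contains 39.170.32.43:
  0.0.0.0/0 (default, matches everything) -> R3
  38.0.0.0/7 (38.0.0.0 - 39.255.255.255) -> R21
  39.128.0.0/10 (39.128.0.0 - 39.191.255.255) -> R24
  39.168.0.0/13 (39.168.0.0 - 39.175.255.255) -> R23
More-specific entries that do NOT match:
  39.170.0.32/28 (39.170.0.32 - 39.170.0.47) does not contain 39.170.32.43
  39.170.33.32/27 (39.170.33.32 - 39.170.33.63) does not contain 39.170.32.43
  39.170.32.0/27 (39.170.32.0 - 39.170.32.31) does not contain 39.170.32.43
  39.170.32.64/26 (39.170.32.64 - 39.170.32.127) does not contain 39.170.32.43
  39.170.36.0/22 (39.170.36.0 - 39.170.39.255) does not contain 39.170.32.43
  39.170.0.0/20 (39.170.0.0 - 39.170.15.255) does not contain 39.170.32.43
  39.138.0.0/18 (39.138.0.0 - 39.138.63.255) does not contain 39.170.32.43
  39.171.0.0/16 (39.171.0.0 - 39.171.255.255) does not contain 39.170.32.43
  37.170.0.0/16 (37.170.0.0 - 37.170.255.255) does not contain 39.170.32.43
  167.168.0.0/14 (167.168.0.0 - 167.171.255.255) does not contain 39.170.32.43
Longest matching prefix is /13 -> next hop R23.

R23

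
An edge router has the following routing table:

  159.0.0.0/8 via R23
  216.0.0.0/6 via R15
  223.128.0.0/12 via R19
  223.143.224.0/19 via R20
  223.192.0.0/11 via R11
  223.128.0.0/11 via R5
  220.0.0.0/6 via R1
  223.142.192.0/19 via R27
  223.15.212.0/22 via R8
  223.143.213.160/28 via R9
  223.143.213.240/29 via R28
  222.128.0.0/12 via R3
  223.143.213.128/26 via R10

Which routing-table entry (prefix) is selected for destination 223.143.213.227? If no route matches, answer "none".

Entries matching 223.143.213.227:
  220.0.0.0/6 (220.0.0.0 - 223.255.255.255)
  223.128.0.0/11 (223.128.0.0 - 223.159.255.255)
  223.128.0.0/12 (223.128.0.0 - 223.143.255.255)
Most specific is 223.128.0.0/12.

223.128.0.0/12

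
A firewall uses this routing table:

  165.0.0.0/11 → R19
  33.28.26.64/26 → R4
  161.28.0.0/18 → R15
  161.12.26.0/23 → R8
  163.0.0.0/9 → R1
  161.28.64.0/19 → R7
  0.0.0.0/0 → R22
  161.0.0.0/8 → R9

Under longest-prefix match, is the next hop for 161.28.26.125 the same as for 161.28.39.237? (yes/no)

161.28.26.125: longest match 161.28.0.0/18 -> R15
161.28.39.237: longest match 161.28.0.0/18 -> R15

yes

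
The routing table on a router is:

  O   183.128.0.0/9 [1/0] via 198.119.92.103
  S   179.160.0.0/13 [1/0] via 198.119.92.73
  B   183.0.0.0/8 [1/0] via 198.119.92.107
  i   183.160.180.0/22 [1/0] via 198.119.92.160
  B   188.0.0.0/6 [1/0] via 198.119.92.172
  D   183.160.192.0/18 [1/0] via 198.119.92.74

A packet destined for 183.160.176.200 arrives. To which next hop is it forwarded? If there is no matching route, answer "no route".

198.119.92.103

Routes whose prefix contains 183.160.176.200:
  183.0.0.0/8 (183.0.0.0 - 183.255.255.255) -> 198.119.92.107
  183.128.0.0/9 (183.128.0.0 - 183.255.255.255) -> 198.119.92.103
More-specific entries that do NOT match:
  183.160.180.0/22 (183.160.180.0 - 183.160.183.255) does not contain 183.160.176.200
  183.160.192.0/18 (183.160.192.0 - 183.160.255.255) does not contain 183.160.176.200
  179.160.0.0/13 (179.160.0.0 - 179.167.255.255) does not contain 183.160.176.200
Longest matching prefix is /9 -> next hop 198.119.92.103.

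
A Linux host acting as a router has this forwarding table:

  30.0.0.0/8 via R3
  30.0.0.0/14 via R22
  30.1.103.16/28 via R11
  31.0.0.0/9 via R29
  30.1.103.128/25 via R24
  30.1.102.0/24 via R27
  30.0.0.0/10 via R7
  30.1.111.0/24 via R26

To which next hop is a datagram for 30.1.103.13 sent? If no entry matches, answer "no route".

R22

Routes whose prefix contains 30.1.103.13:
  30.0.0.0/8 (30.0.0.0 - 30.255.255.255) -> R3
  30.0.0.0/10 (30.0.0.0 - 30.63.255.255) -> R7
  30.0.0.0/14 (30.0.0.0 - 30.3.255.255) -> R22
More-specific entries that do NOT match:
  30.1.103.16/28 (30.1.103.16 - 30.1.103.31) does not contain 30.1.103.13
  30.1.103.128/25 (30.1.103.128 - 30.1.103.255) does not contain 30.1.103.13
  30.1.102.0/24 (30.1.102.0 - 30.1.102.255) does not contain 30.1.103.13
  30.1.111.0/24 (30.1.111.0 - 30.1.111.255) does not contain 30.1.103.13
Longest matching prefix is /14 -> next hop R22.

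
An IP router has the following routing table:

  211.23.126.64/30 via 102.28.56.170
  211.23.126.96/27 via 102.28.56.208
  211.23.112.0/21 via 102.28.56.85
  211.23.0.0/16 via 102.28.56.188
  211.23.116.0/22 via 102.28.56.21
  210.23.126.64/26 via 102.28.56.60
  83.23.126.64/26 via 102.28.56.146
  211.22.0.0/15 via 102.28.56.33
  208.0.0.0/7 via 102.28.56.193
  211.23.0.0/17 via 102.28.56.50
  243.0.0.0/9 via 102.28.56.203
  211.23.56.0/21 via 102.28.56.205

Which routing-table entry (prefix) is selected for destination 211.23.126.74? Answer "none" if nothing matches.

211.23.0.0/17

Entries matching 211.23.126.74:
  211.22.0.0/15 (211.22.0.0 - 211.23.255.255)
  211.23.0.0/16 (211.23.0.0 - 211.23.255.255)
  211.23.0.0/17 (211.23.0.0 - 211.23.127.255)
Most specific is 211.23.0.0/17.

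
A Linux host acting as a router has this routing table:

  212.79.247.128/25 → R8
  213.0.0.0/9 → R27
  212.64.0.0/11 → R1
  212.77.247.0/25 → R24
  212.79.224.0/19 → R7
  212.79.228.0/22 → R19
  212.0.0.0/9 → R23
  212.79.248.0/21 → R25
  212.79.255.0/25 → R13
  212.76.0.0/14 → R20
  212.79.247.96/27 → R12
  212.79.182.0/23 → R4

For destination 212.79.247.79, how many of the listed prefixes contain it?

4

Prefixes containing 212.79.247.79:
  212.0.0.0/9 (212.0.0.0 - 212.127.255.255)
  212.64.0.0/11 (212.64.0.0 - 212.95.255.255)
  212.76.0.0/14 (212.76.0.0 - 212.79.255.255)
  212.79.224.0/19 (212.79.224.0 - 212.79.255.255)
Total matching entries: 4.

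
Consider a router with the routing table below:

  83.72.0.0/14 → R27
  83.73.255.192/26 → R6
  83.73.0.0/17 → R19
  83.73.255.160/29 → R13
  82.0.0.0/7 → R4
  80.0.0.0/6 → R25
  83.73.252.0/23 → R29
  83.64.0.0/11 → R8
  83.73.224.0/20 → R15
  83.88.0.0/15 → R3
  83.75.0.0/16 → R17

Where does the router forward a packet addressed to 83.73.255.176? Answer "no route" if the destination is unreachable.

R27

Routes whose prefix contains 83.73.255.176:
  80.0.0.0/6 (80.0.0.0 - 83.255.255.255) -> R25
  82.0.0.0/7 (82.0.0.0 - 83.255.255.255) -> R4
  83.64.0.0/11 (83.64.0.0 - 83.95.255.255) -> R8
  83.72.0.0/14 (83.72.0.0 - 83.75.255.255) -> R27
More-specific entries that do NOT match:
  83.73.255.160/29 (83.73.255.160 - 83.73.255.167) does not contain 83.73.255.176
  83.73.255.192/26 (83.73.255.192 - 83.73.255.255) does not contain 83.73.255.176
  83.73.252.0/23 (83.73.252.0 - 83.73.253.255) does not contain 83.73.255.176
  83.73.224.0/20 (83.73.224.0 - 83.73.239.255) does not contain 83.73.255.176
  83.73.0.0/17 (83.73.0.0 - 83.73.127.255) does not contain 83.73.255.176
  83.75.0.0/16 (83.75.0.0 - 83.75.255.255) does not contain 83.73.255.176
  83.88.0.0/15 (83.88.0.0 - 83.89.255.255) does not contain 83.73.255.176
Longest matching prefix is /14 -> next hop R27.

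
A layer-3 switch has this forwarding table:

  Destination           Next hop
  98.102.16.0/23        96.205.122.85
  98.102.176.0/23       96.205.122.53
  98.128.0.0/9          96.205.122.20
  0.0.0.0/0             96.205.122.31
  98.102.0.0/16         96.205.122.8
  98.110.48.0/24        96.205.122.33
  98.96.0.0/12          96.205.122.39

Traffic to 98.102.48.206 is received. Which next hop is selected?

Routes whose prefix contains 98.102.48.206:
  0.0.0.0/0 (default, matches everything) -> 96.205.122.31
  98.96.0.0/12 (98.96.0.0 - 98.111.255.255) -> 96.205.122.39
  98.102.0.0/16 (98.102.0.0 - 98.102.255.255) -> 96.205.122.8
More-specific entries that do NOT match:
  98.110.48.0/24 (98.110.48.0 - 98.110.48.255) does not contain 98.102.48.206
  98.102.16.0/23 (98.102.16.0 - 98.102.17.255) does not contain 98.102.48.206
  98.102.176.0/23 (98.102.176.0 - 98.102.177.255) does not contain 98.102.48.206
Longest matching prefix is /16 -> next hop 96.205.122.8.

96.205.122.8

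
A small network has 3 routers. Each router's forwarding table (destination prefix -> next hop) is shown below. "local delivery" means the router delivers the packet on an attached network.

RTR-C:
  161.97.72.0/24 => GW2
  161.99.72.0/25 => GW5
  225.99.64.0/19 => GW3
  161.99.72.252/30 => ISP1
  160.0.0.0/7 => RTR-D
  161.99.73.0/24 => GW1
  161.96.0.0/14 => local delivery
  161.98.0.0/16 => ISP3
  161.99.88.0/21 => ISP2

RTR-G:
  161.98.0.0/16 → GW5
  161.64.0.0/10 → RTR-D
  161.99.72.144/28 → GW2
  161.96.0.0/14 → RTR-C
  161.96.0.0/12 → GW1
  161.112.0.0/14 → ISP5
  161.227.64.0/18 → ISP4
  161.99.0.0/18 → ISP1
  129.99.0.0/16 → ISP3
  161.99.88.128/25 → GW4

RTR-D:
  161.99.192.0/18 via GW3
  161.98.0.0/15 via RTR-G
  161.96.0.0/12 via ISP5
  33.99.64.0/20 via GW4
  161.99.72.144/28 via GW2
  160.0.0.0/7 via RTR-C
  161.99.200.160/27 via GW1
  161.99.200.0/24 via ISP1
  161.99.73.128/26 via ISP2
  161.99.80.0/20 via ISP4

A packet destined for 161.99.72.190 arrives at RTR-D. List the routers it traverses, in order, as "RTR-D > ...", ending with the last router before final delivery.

At RTR-D: longest match for 161.99.72.190 is 161.98.0.0/15 -> RTR-G
At RTR-G: longest match for 161.99.72.190 is 161.96.0.0/14 -> RTR-C
At RTR-C: longest match for 161.99.72.190 is 161.96.0.0/14 -> local delivery

RTR-D > RTR-G > RTR-C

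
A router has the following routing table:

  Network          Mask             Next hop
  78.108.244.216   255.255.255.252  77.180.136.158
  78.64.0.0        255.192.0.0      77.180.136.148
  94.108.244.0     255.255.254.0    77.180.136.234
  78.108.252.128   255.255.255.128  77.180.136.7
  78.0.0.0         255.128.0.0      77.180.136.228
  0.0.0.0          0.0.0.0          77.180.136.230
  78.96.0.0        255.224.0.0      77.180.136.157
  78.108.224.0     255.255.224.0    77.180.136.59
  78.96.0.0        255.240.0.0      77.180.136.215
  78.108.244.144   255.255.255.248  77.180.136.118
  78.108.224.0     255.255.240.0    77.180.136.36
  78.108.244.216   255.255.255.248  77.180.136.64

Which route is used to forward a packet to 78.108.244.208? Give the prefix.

Entries matching 78.108.244.208:
  0.0.0.0/0 (default, matches everything)
  78.0.0.0/9 (78.0.0.0 - 78.127.255.255)
  78.64.0.0/10 (78.64.0.0 - 78.127.255.255)
  78.96.0.0/11 (78.96.0.0 - 78.127.255.255)
  78.96.0.0/12 (78.96.0.0 - 78.111.255.255)
  78.108.224.0/19 (78.108.224.0 - 78.108.255.255)
Most specific is 78.108.224.0/19.

78.108.224.0/19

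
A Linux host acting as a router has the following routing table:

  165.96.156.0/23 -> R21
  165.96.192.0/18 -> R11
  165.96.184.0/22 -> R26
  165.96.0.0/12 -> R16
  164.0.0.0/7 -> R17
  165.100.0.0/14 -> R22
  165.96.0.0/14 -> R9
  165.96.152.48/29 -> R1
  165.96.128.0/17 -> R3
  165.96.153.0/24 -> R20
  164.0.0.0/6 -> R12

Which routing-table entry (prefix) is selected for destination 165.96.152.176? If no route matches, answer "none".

Entries matching 165.96.152.176:
  164.0.0.0/6 (164.0.0.0 - 167.255.255.255)
  164.0.0.0/7 (164.0.0.0 - 165.255.255.255)
  165.96.0.0/12 (165.96.0.0 - 165.111.255.255)
  165.96.0.0/14 (165.96.0.0 - 165.99.255.255)
  165.96.128.0/17 (165.96.128.0 - 165.96.255.255)
Most specific is 165.96.128.0/17.

165.96.128.0/17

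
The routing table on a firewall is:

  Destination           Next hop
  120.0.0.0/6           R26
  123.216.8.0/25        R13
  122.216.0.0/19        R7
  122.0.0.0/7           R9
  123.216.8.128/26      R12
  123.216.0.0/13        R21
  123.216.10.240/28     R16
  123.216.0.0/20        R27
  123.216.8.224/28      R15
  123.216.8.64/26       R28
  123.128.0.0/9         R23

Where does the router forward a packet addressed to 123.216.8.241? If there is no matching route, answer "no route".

Routes whose prefix contains 123.216.8.241:
  120.0.0.0/6 (120.0.0.0 - 123.255.255.255) -> R26
  122.0.0.0/7 (122.0.0.0 - 123.255.255.255) -> R9
  123.128.0.0/9 (123.128.0.0 - 123.255.255.255) -> R23
  123.216.0.0/13 (123.216.0.0 - 123.223.255.255) -> R21
  123.216.0.0/20 (123.216.0.0 - 123.216.15.255) -> R27
More-specific entries that do NOT match:
  123.216.10.240/28 (123.216.10.240 - 123.216.10.255) does not contain 123.216.8.241
  123.216.8.224/28 (123.216.8.224 - 123.216.8.239) does not contain 123.216.8.241
  123.216.8.128/26 (123.216.8.128 - 123.216.8.191) does not contain 123.216.8.241
  123.216.8.64/26 (123.216.8.64 - 123.216.8.127) does not contain 123.216.8.241
  123.216.8.0/25 (123.216.8.0 - 123.216.8.127) does not contain 123.216.8.241
Longest matching prefix is /20 -> next hop R27.

R27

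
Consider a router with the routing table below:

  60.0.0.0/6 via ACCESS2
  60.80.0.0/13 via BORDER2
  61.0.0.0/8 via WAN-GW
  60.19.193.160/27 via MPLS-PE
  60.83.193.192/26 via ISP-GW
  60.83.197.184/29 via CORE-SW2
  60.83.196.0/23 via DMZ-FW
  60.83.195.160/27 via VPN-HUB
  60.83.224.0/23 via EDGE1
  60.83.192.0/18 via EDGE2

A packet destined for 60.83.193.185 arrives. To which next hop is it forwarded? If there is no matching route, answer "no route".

Routes whose prefix contains 60.83.193.185:
  60.0.0.0/6 (60.0.0.0 - 63.255.255.255) -> ACCESS2
  60.80.0.0/13 (60.80.0.0 - 60.87.255.255) -> BORDER2
  60.83.192.0/18 (60.83.192.0 - 60.83.255.255) -> EDGE2
More-specific entries that do NOT match:
  60.83.197.184/29 (60.83.197.184 - 60.83.197.191) does not contain 60.83.193.185
  60.19.193.160/27 (60.19.193.160 - 60.19.193.191) does not contain 60.83.193.185
  60.83.195.160/27 (60.83.195.160 - 60.83.195.191) does not contain 60.83.193.185
  60.83.193.192/26 (60.83.193.192 - 60.83.193.255) does not contain 60.83.193.185
  60.83.196.0/23 (60.83.196.0 - 60.83.197.255) does not contain 60.83.193.185
  60.83.224.0/23 (60.83.224.0 - 60.83.225.255) does not contain 60.83.193.185
Longest matching prefix is /18 -> next hop EDGE2.

EDGE2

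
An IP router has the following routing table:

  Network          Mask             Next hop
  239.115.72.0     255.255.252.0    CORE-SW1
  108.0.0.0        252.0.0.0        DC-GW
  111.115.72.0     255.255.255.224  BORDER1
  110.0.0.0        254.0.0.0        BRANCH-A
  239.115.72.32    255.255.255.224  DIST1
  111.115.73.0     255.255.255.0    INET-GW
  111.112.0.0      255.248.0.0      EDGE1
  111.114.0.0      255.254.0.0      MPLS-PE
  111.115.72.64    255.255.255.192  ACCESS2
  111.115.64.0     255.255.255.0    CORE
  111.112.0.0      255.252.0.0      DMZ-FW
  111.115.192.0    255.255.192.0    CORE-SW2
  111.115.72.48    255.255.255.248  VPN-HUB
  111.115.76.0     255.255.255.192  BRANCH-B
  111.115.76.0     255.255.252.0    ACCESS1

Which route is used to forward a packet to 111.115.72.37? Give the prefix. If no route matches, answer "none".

111.114.0.0/15

Entries matching 111.115.72.37:
  108.0.0.0/6 (108.0.0.0 - 111.255.255.255)
  110.0.0.0/7 (110.0.0.0 - 111.255.255.255)
  111.112.0.0/13 (111.112.0.0 - 111.119.255.255)
  111.112.0.0/14 (111.112.0.0 - 111.115.255.255)
  111.114.0.0/15 (111.114.0.0 - 111.115.255.255)
Most specific is 111.114.0.0/15.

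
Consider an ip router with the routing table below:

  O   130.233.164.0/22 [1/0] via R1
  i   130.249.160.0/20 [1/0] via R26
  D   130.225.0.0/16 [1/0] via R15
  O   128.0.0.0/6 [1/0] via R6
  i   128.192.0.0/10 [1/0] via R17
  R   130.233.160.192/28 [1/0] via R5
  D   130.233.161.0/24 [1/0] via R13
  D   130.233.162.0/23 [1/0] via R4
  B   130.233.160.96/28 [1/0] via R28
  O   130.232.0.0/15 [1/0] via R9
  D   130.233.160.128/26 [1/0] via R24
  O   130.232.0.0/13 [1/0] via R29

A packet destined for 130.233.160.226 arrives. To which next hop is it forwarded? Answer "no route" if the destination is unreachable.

R9

Routes whose prefix contains 130.233.160.226:
  128.0.0.0/6 (128.0.0.0 - 131.255.255.255) -> R6
  130.232.0.0/13 (130.232.0.0 - 130.239.255.255) -> R29
  130.232.0.0/15 (130.232.0.0 - 130.233.255.255) -> R9
More-specific entries that do NOT match:
  130.233.160.192/28 (130.233.160.192 - 130.233.160.207) does not contain 130.233.160.226
  130.233.160.96/28 (130.233.160.96 - 130.233.160.111) does not contain 130.233.160.226
  130.233.160.128/26 (130.233.160.128 - 130.233.160.191) does not contain 130.233.160.226
  130.233.161.0/24 (130.233.161.0 - 130.233.161.255) does not contain 130.233.160.226
  130.233.162.0/23 (130.233.162.0 - 130.233.163.255) does not contain 130.233.160.226
  130.233.164.0/22 (130.233.164.0 - 130.233.167.255) does not contain 130.233.160.226
  130.249.160.0/20 (130.249.160.0 - 130.249.175.255) does not contain 130.233.160.226
  130.225.0.0/16 (130.225.0.0 - 130.225.255.255) does not contain 130.233.160.226
Longest matching prefix is /15 -> next hop R9.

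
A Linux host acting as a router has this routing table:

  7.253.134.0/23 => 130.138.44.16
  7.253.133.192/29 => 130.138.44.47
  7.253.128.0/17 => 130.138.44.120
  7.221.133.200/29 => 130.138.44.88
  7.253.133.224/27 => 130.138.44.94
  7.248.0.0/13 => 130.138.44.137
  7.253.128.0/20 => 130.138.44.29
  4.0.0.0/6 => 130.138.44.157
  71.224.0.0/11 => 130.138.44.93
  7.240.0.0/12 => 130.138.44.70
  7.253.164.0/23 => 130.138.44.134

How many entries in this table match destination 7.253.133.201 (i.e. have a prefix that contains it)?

Prefixes containing 7.253.133.201:
  4.0.0.0/6 (4.0.0.0 - 7.255.255.255)
  7.240.0.0/12 (7.240.0.0 - 7.255.255.255)
  7.248.0.0/13 (7.248.0.0 - 7.255.255.255)
  7.253.128.0/17 (7.253.128.0 - 7.253.255.255)
  7.253.128.0/20 (7.253.128.0 - 7.253.143.255)
Total matching entries: 5.

5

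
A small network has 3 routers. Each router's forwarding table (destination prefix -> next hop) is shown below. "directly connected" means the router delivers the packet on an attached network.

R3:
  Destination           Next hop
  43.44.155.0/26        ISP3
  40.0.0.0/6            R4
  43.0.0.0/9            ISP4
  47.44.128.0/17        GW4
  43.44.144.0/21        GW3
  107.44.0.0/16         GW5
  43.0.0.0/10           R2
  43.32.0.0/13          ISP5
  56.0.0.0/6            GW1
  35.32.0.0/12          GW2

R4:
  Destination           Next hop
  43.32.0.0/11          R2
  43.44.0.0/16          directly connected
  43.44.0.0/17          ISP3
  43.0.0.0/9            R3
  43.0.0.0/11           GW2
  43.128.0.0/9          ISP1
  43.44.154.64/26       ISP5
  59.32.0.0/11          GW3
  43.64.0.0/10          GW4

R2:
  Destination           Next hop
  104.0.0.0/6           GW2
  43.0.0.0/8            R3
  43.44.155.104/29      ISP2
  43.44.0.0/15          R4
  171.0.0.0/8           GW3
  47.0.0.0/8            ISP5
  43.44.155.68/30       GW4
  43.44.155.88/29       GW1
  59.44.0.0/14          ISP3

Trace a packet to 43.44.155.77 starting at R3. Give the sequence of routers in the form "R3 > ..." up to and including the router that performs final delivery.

R3 > R2 > R4

At R3: longest match for 43.44.155.77 is 43.0.0.0/10 -> R2
At R2: longest match for 43.44.155.77 is 43.44.0.0/15 -> R4
At R4: longest match for 43.44.155.77 is 43.44.0.0/16 -> directly connected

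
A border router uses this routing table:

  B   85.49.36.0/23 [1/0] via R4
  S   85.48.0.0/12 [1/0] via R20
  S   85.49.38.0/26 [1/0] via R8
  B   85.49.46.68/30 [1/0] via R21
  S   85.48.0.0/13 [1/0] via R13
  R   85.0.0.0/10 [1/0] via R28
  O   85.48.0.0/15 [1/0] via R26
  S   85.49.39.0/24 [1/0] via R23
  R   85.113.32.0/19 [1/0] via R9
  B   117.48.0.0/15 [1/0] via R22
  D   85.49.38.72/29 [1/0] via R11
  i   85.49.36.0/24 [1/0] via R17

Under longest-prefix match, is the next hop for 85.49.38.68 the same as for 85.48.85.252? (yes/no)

yes

85.49.38.68: longest match 85.48.0.0/15 -> R26
85.48.85.252: longest match 85.48.0.0/15 -> R26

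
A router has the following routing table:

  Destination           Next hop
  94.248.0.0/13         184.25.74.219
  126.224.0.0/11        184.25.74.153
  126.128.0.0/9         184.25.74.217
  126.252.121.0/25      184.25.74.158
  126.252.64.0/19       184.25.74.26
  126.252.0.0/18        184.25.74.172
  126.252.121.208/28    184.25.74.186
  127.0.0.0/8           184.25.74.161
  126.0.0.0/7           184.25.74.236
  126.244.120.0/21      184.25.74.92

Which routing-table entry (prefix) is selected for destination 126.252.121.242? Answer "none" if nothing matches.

Entries matching 126.252.121.242:
  126.0.0.0/7 (126.0.0.0 - 127.255.255.255)
  126.128.0.0/9 (126.128.0.0 - 126.255.255.255)
  126.224.0.0/11 (126.224.0.0 - 126.255.255.255)
Most specific is 126.224.0.0/11.

126.224.0.0/11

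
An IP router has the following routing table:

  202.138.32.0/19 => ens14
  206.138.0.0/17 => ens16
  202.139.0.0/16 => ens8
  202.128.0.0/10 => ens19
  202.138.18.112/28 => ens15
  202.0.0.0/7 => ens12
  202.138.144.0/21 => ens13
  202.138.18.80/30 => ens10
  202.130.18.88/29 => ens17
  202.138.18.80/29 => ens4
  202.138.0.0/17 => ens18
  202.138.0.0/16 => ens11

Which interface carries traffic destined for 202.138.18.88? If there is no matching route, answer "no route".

Routes whose prefix contains 202.138.18.88:
  202.0.0.0/7 (202.0.0.0 - 203.255.255.255) -> ens12
  202.128.0.0/10 (202.128.0.0 - 202.191.255.255) -> ens19
  202.138.0.0/16 (202.138.0.0 - 202.138.255.255) -> ens11
  202.138.0.0/17 (202.138.0.0 - 202.138.127.255) -> ens18
More-specific entries that do NOT match:
  202.138.18.80/30 (202.138.18.80 - 202.138.18.83) does not contain 202.138.18.88
  202.130.18.88/29 (202.130.18.88 - 202.130.18.95) does not contain 202.138.18.88
  202.138.18.80/29 (202.138.18.80 - 202.138.18.87) does not contain 202.138.18.88
  202.138.18.112/28 (202.138.18.112 - 202.138.18.127) does not contain 202.138.18.88
  202.138.144.0/21 (202.138.144.0 - 202.138.151.255) does not contain 202.138.18.88
  202.138.32.0/19 (202.138.32.0 - 202.138.63.255) does not contain 202.138.18.88
Longest matching prefix is /17 -> interface ens18.

ens18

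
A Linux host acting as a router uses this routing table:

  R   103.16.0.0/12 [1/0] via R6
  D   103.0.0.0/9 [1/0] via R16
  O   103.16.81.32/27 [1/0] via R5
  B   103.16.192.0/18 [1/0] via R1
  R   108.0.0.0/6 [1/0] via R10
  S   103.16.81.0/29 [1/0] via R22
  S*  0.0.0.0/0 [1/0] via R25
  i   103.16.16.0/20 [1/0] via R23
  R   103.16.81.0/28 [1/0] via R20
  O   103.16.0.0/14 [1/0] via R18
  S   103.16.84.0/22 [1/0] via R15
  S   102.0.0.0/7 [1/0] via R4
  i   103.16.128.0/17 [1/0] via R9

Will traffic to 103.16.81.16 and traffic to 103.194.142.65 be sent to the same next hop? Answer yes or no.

103.16.81.16: longest match 103.16.0.0/14 -> R18
103.194.142.65: longest match 102.0.0.0/7 -> R4

no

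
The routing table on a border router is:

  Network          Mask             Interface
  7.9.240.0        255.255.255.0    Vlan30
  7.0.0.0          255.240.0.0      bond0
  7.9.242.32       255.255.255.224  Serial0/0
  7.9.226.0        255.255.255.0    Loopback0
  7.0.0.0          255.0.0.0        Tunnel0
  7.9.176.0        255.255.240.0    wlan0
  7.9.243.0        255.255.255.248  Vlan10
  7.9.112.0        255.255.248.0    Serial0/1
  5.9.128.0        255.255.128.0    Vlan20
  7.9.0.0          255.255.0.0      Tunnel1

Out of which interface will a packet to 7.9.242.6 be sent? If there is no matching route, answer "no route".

Routes whose prefix contains 7.9.242.6:
  7.0.0.0/8 (7.0.0.0 - 7.255.255.255) -> Tunnel0
  7.0.0.0/12 (7.0.0.0 - 7.15.255.255) -> bond0
  7.9.0.0/16 (7.9.0.0 - 7.9.255.255) -> Tunnel1
More-specific entries that do NOT match:
  7.9.243.0/29 (7.9.243.0 - 7.9.243.7) does not contain 7.9.242.6
  7.9.242.32/27 (7.9.242.32 - 7.9.242.63) does not contain 7.9.242.6
  7.9.240.0/24 (7.9.240.0 - 7.9.240.255) does not contain 7.9.242.6
  7.9.226.0/24 (7.9.226.0 - 7.9.226.255) does not contain 7.9.242.6
  7.9.112.0/21 (7.9.112.0 - 7.9.119.255) does not contain 7.9.242.6
  7.9.176.0/20 (7.9.176.0 - 7.9.191.255) does not contain 7.9.242.6
  5.9.128.0/17 (5.9.128.0 - 5.9.255.255) does not contain 7.9.242.6
Longest matching prefix is /16 -> interface Tunnel1.

Tunnel1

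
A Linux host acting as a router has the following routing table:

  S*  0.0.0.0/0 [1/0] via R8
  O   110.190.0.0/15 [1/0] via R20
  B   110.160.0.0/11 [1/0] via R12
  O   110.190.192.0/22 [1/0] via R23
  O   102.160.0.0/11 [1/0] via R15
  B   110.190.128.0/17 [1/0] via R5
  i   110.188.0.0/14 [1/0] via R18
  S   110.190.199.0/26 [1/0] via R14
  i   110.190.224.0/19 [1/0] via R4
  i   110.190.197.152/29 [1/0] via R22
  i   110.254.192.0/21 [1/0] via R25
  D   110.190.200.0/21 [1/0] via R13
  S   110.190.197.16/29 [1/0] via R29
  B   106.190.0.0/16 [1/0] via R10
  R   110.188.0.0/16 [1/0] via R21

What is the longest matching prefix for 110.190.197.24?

Entries matching 110.190.197.24:
  0.0.0.0/0 (default, matches everything)
  110.160.0.0/11 (110.160.0.0 - 110.191.255.255)
  110.188.0.0/14 (110.188.0.0 - 110.191.255.255)
  110.190.0.0/15 (110.190.0.0 - 110.191.255.255)
  110.190.128.0/17 (110.190.128.0 - 110.190.255.255)
Most specific is 110.190.128.0/17.

110.190.128.0/17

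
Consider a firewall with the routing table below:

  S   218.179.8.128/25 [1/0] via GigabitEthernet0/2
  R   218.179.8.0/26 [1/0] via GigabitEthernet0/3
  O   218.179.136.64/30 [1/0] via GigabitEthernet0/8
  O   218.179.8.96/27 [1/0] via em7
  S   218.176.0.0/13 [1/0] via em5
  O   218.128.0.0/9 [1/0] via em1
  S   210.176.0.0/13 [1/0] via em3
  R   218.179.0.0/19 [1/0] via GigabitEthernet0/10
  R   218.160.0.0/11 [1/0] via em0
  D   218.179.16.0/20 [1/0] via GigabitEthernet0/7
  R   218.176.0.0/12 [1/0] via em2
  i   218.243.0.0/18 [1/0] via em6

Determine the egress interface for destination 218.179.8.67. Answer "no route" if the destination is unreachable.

Routes whose prefix contains 218.179.8.67:
  218.128.0.0/9 (218.128.0.0 - 218.255.255.255) -> em1
  218.160.0.0/11 (218.160.0.0 - 218.191.255.255) -> em0
  218.176.0.0/12 (218.176.0.0 - 218.191.255.255) -> em2
  218.176.0.0/13 (218.176.0.0 - 218.183.255.255) -> em5
  218.179.0.0/19 (218.179.0.0 - 218.179.31.255) -> GigabitEthernet0/10
More-specific entries that do NOT match:
  218.179.136.64/30 (218.179.136.64 - 218.179.136.67) does not contain 218.179.8.67
  218.179.8.96/27 (218.179.8.96 - 218.179.8.127) does not contain 218.179.8.67
  218.179.8.0/26 (218.179.8.0 - 218.179.8.63) does not contain 218.179.8.67
  218.179.8.128/25 (218.179.8.128 - 218.179.8.255) does not contain 218.179.8.67
  218.179.16.0/20 (218.179.16.0 - 218.179.31.255) does not contain 218.179.8.67
Longest matching prefix is /19 -> interface GigabitEthernet0/10.

GigabitEthernet0/10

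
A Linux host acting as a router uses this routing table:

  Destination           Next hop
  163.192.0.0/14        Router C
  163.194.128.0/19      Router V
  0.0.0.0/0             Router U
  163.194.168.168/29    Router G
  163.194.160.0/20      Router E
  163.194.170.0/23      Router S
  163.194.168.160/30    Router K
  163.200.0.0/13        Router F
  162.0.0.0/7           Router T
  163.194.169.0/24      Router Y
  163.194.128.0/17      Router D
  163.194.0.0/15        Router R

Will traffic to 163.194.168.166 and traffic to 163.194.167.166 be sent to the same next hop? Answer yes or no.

yes

163.194.168.166: longest match 163.194.160.0/20 -> Router E
163.194.167.166: longest match 163.194.160.0/20 -> Router E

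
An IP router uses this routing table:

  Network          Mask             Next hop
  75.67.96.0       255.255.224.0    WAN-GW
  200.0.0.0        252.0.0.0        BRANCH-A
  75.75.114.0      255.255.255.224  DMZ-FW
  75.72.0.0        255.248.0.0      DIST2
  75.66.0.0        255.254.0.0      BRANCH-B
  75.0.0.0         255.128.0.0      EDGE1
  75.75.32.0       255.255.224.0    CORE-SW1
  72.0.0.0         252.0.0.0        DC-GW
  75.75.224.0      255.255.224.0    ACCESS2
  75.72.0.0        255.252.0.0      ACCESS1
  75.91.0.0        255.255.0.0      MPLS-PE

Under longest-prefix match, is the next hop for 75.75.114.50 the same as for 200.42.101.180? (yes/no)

75.75.114.50: longest match 75.72.0.0/14 -> ACCESS1
200.42.101.180: longest match 200.0.0.0/6 -> BRANCH-A

no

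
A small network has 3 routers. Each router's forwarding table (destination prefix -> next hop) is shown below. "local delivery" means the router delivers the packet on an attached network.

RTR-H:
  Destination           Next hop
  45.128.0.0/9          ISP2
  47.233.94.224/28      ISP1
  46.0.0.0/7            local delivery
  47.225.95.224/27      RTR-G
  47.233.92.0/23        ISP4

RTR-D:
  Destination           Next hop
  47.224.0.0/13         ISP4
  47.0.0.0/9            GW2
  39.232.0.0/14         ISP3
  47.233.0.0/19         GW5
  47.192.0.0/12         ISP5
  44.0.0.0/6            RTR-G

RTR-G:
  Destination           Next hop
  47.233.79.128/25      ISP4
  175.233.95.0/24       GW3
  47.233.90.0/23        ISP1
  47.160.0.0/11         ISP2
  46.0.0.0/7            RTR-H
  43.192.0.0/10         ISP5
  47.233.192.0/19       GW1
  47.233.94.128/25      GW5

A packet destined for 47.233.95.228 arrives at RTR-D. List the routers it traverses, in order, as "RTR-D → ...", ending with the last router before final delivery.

At RTR-D: longest match for 47.233.95.228 is 44.0.0.0/6 -> RTR-G
At RTR-G: longest match for 47.233.95.228 is 46.0.0.0/7 -> RTR-H
At RTR-H: longest match for 47.233.95.228 is 46.0.0.0/7 -> local delivery

RTR-D → RTR-G → RTR-H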